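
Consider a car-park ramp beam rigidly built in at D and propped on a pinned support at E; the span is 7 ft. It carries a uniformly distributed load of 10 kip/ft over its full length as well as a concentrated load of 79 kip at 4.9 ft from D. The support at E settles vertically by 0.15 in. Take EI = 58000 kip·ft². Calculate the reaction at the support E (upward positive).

R_E = 64.43 kip

Choose R_E as the redundant. The primary structure is the cantilever fixed at D.
Deflection at E on the released cantilever, summing each load's contribution:
  UDL 10: wL⁴/(8EI) = 3001/EI
  point load 79 at a = 4.9: Pa²(3L − a)/(6EI) = 5090/EI
  δ_0 = 8091/EI
Tip deflection under a unit load at E: L³/(3EI) = 114.3/EI.
With EI = 58000 kip·ft²: δ_0 = 0.1395 ft and δ_{EE} = 0.001971 ft/kip.
Compatibility — the beam at E must follow the support down by 0.0125 ft: δ_0 − R_E·δ_{EE} = 0.0125, so R_E = (0.1395 − 0.0125)/0.001971 = 64.43 kip.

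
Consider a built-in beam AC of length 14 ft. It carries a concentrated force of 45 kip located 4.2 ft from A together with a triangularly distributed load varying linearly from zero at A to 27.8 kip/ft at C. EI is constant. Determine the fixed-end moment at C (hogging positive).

Release both end moments; the primary structure is a simply-supported span AC with redundants M_A and M_C.
End rotations of the released simple span under the applied load (×1/EI):
  at A: point load 45 at a = 4.2: Pab(L + b)/(6LEI) = 524.8/EI
  at C: point load 45 at a = 4.2: Pab(L + a)/(6LEI) = 401.3/EI
  at A: triangular load, peak 27.8: 7w₀L³/(360EI) = 1483/EI
  at C: triangular load, peak 27.8: w₀L³/(45EI) = 1695/EI
  θ_A0 = 2008/EI,  θ_C0 = 2096/EI
Flexibility coefficients: a unit moment at one end gives L/(3EI) there and L/(6EI) at the far end, so f₁₁ = f₂₂ = 4.667/EI and f₁₂ = f₂₁ = 2.333/EI.
Compatibility — zero rotation at each built-in end:
  4.667 M_A + 2.333 M_C = 2008
  2.333 M_A + 4.667 M_C = 2096
Solving the pair gives M_A = 274.2 kip·ft and M_C = 312.1 kip·ft (hogging).

M_C = 312.1 kip·ft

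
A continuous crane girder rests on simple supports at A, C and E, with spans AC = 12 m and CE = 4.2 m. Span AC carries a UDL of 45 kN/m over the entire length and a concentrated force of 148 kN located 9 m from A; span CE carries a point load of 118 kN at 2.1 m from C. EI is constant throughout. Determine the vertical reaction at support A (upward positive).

Release continuity at C by inserting a hinge; the redundant is the internal moment M_C. The primary structure is two simply-supported spans AC and CE.
End slopes at the hinge C, treating each span as simply supported:
  span AC: UDL 45: wL³/(24EI) = 3240/EI
  span AC: point load 148 at a = 9: Pab(L + a)/(6LEI) = 1166/EI
  span CE: point load 118 at a = 2.1: Pab(L + b)/(6LEI) = 130.1/EI
  relative rotation θ_0 = (4406 + 130.1)/EI = 4536/EI
A unit hogging moment at C produces rotation L₁/(3EI) + L₂/(3EI) = 5.4/EI.
Compatibility: M_C·(L₁+L₂)/(3EI) = θ_0, giving M_C = 839.9 kN·m (hogging).
Span AC, ΣM about A with M_C applied at C: R_C^{AC}·12 = 4572 + 839.9, so R_C^{AC} = 451 kN and R_A = 688 − 451 = 237 kN.

R_A = 237 kN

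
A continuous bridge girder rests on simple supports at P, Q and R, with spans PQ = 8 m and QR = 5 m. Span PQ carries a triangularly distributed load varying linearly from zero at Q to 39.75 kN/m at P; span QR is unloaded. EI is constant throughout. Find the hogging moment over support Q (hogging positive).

M_Q = 91.32 kN·m

Release continuity at Q by inserting a hinge; the redundant is the internal moment M_Q. The primary structure is two simply-supported spans PQ and QR.
Rotations at Q on the released spans (each span's end-slope, ×1/EI):
  span PQ: triangular load, peak 39.75: 7w₀L³/(360EI) = 395.7/EI
  relative rotation θ_0 = (395.7 + 0)/EI = 395.7/EI
A unit hogging moment at Q produces rotation L₁/(3EI) + L₂/(3EI) = 4.333/EI.
Compatibility: M_Q·(L₁+L₂)/(3EI) = θ_0, giving M_Q = 91.32 kN·m (hogging).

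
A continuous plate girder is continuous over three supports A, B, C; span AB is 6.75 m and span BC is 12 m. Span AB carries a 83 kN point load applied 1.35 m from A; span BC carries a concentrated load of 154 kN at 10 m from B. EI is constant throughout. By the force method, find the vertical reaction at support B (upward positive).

R_B = 68.93 kN

Release continuity at B by inserting a hinge; the redundant is the internal moment M_B. The primary structure is two simply-supported spans AB and BC.
Rotations at B on the released spans (each span's end-slope, ×1/EI):
  span AB: point load 83 at a = 1.35: Pab(L + a)/(6LEI) = 121/EI
  span BC: point load 154 at a = 10: Pab(L + b)/(6LEI) = 598.9/EI
  relative rotation θ_0 = (121 + 598.9)/EI = 719.9/EI
A unit hogging moment at B produces rotation L₁/(3EI) + L₂/(3EI) = 6.25/EI.
Slope continuity at B: θ_0 = M_B·6.25/EI, so M_B = 719.9/6.25 = 115.2 kN·m (hogging).
Span AB, ΣM about A with M_B applied at B: R_B^{AB}·6.75 = 112 + 115.2, so R_B^{AB} = 33.66 kN and R_A = 83 − 33.66 = 49.34 kN.
Span BC, ΣM about C: R_B^{BC}·12 = 308 + 115.2, so R_B^{BC} = 35.27 kN and R_C = 154 − 35.27 = 118.7 kN.
R_B = 33.66 + 35.27 = 68.93 kN.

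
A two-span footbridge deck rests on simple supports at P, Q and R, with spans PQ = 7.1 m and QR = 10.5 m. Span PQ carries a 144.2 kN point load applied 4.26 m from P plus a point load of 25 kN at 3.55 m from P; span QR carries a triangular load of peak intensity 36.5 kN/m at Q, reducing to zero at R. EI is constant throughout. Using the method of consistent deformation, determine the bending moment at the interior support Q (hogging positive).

M_Q = 252.8 kN·m

Take M_Q as the redundant. Released structure: two simple spans PQ and QR with a hinge at Q.
Discontinuity in slope at Q on the released structure — sum the simple-span end rotations:
  span PQ: point load 144.2 at a = 4.26: Pab(L + a)/(6LEI) = 465.2/EI
  span PQ: point load 25 at a = 3.55: Pab(L + a)/(6LEI) = 78.77/EI
  span QR: triangular load, peak 36.5: w₀L³/(45EI) = 939/EI
  relative rotation θ_0 = (544 + 939)/EI = 1483/EI
A unit hogging moment at Q produces rotation L₁/(3EI) + L₂/(3EI) = 5.867/EI.
Compatibility: M_Q·(L₁+L₂)/(3EI) = θ_0, giving M_Q = 252.8 kN·m (hogging).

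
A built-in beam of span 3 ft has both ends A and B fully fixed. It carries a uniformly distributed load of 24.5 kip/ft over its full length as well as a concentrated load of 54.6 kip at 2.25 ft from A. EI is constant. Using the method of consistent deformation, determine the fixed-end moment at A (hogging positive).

Take the two fixed-end moments M_A, M_B as redundants; the released structure is the simple span AB.
End rotations of the released simple span under the applied load (×1/EI):
  at A: UDL 24.5: wL³/(24EI) = 27.56/EI
  at B: UDL 24.5: wL³/(24EI) = 27.56/EI
  at A: point load 54.6 at a = 2.25: Pab(L + b)/(6LEI) = 19.2/EI
  at B: point load 54.6 at a = 2.25: Pab(L + a)/(6LEI) = 26.87/EI
  θ_A0 = 46.76/EI,  θ_B0 = 54.44/EI
Flexibility coefficients: a unit moment at one end gives L/(3EI) there and L/(6EI) at the far end, so f₁₁ = f₂₂ = 1/EI and f₁₂ = f₂₁ = 0.5/EI.
Compatibility — zero rotation at each built-in end:
  1 M_A + 0.5 M_B = 46.76
  0.5 M_A + 1 M_B = 54.44
Solving the pair gives M_A = 26.05 kip·ft and M_B = 41.41 kip·ft (hogging).

M_A = 26.05 kip·ft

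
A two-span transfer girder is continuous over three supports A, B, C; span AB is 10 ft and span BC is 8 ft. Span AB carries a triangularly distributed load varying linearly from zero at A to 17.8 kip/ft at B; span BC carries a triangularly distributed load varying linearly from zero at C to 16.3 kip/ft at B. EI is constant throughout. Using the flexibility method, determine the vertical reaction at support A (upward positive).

R_A = 19.98 kip

Take M_B as the redundant. Released structure: two simple spans AB and BC with a hinge at B.
Discontinuity in slope at B on the released structure — sum the simple-span end rotations:
  span AB: triangular load, peak 17.8: w₀L³/(45EI) = 395.6/EI
  span BC: triangular load, peak 16.3: w₀L³/(45EI) = 185.5/EI
  relative rotation θ_0 = (395.6 + 185.5)/EI = 581/EI
A unit hogging moment at B produces rotation L₁/(3EI) + L₂/(3EI) = 6/EI.
Compatibility: M_B·(L₁+L₂)/(3EI) = θ_0, giving M_B = 96.84 kip·ft (hogging).
Span AB, ΣM about A with M_B applied at B: R_B^{AB}·10 = 593.3 + 96.84, so R_B^{AB} = 69.02 kip and R_A = 89 − 69.02 = 19.98 kip.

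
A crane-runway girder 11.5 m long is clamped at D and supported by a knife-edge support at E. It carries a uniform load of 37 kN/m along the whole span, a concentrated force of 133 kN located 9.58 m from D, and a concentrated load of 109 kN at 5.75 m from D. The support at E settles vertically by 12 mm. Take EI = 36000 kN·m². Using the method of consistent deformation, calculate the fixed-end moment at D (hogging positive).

Take the reaction at E as the redundant and release it; the primary structure is a cantilever fixed at D.
Deflection at E on the released cantilever, summing each load's contribution:
  UDL 37: wL⁴/(8EI) = 80892/EI
  point load 133 at a = 9.58: Pa²(3L − a)/(6EI) = 50697/EI
  point load 109 at a = 5.75: Pa²(3L − a)/(6EI) = 17268/EI
  δ_0 = 148856/EI
Tip deflection under a unit load at E: L³/(3EI) = 507/EI.
With EI = 36000 kN·m²: δ_0 = 4.1349 m and δ_{EE} = 0.014082 m/kN.
Compatibility — the beam at E must follow the support down by 0.012 m: δ_0 − R_E·δ_{EE} = 0.012, so R_E = (4.1349 − 0.012)/0.014082 = 292.8 kN.
Moment equilibrium about D: M_D = Σ(load moments about D) − R_E·L = 4348 − 292.8×11.5 = 980.6 kN·m.

M_D = 980.6 kN·m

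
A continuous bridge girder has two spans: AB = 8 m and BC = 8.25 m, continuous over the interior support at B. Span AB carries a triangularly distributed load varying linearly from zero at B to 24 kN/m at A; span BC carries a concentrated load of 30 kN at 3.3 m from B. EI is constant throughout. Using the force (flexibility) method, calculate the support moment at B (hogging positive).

Take M_B as the redundant. Released structure: two simple spans AB and BC with a hinge at B.
Rotations at B on the released spans (each span's end-slope, ×1/EI):
  span AB: triangular load, peak 24: 7w₀L³/(360EI) = 238.9/EI
  span BC: point load 30 at a = 3.3: Pab(L + b)/(6LEI) = 130.7/EI
  relative rotation θ_0 = (238.9 + 130.7)/EI = 369.6/EI
A unit hogging moment at B produces rotation L₁/(3EI) + L₂/(3EI) = 5.417/EI.
Compatibility: M_B·(L₁+L₂)/(3EI) = θ_0, giving M_B = 68.24 kN·m (hogging).

M_B = 68.24 kN·m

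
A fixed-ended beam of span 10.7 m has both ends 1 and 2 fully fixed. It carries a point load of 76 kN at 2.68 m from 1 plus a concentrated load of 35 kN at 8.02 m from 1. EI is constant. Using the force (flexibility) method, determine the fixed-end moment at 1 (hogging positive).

Take the two fixed-end moments M_1, M_2 as redundants; the released structure is the simple span 12.
End rotations of the released simple span under the applied load (×1/EI):
  at 1: point load 76 at a = 2.68: Pab(L + b)/(6LEI) = 476.3/EI
  at 2: point load 76 at a = 2.68: Pab(L + a)/(6LEI) = 340.4/EI
  at 1: point load 35 at a = 8.02: Pab(L + b)/(6LEI) = 156.8/EI
  at 2: point load 35 at a = 8.02: Pab(L + a)/(6LEI) = 219.4/EI
  θ_10 = 633.1/EI,  θ_20 = 559.8/EI
Flexibility coefficients: a unit moment at one end gives L/(3EI) there and L/(6EI) at the far end, so f₁₁ = f₂₂ = 3.567/EI and f₁₂ = f₂₁ = 1.783/EI.
Compatibility — zero rotation at each built-in end:
  3.567 M_1 + 1.783 M_2 = 633.1
  1.783 M_1 + 3.567 M_2 = 559.8
Solving the pair gives M_1 = 132 kN·m and M_2 = 90.93 kN·m (hogging).

M_1 = 132 kN·m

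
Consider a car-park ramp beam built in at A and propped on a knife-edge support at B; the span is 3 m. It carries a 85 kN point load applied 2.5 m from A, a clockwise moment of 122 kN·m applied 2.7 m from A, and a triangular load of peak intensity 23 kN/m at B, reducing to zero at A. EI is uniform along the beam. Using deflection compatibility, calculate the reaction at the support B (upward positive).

R_B = 143.3 kN

Take the reaction at B as the redundant and release it; the primary structure is a cantilever fixed at A.
Deflection at B on the released cantilever, summing each load's contribution:
  point load 85 at a = 2.5: Pa²(3L − a)/(6EI) = 575.5/EI
  clockwise couple 122 at a = 2.7: M₀a(2L − a)/(2EI) = 543.5/EI
  triangular load, peak 23 at the free end: 11w₀L⁴/(120EI) = 170.8/EI
  δ_0 = 1290/EI
Tip deflection under a unit load at B: L³/(3EI) = 9/EI.
Compatibility at B: δ_0 − R_B·δ_{BB} = 0, so R_B = 1290/9 = 143.3 kN.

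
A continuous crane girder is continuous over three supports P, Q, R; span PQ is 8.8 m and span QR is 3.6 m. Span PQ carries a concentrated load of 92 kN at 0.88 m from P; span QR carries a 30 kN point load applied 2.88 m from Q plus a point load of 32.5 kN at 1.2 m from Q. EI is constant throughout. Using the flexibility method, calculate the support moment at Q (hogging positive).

Release continuity at Q by inserting a hinge; the redundant is the internal moment M_Q. The primary structure is two simply-supported spans PQ and QR.
Rotations at Q on the released spans (each span's end-slope, ×1/EI):
  span PQ: point load 92 at a = 0.88: Pab(L + a)/(6LEI) = 117.6/EI
  span QR: point load 30 at a = 2.88: Pab(L + b)/(6LEI) = 12.44/EI
  span QR: point load 32.5 at a = 1.2: Pab(L + b)/(6LEI) = 26/EI
  relative rotation θ_0 = (117.6 + 38.44)/EI = 156/EI
A unit hogging moment at Q produces rotation L₁/(3EI) + L₂/(3EI) = 4.133/EI.
Slope continuity at Q: θ_0 = M_Q·4.133/EI, so M_Q = 156/4.133 = 37.74 kN·m (hogging).

M_Q = 37.74 kN·m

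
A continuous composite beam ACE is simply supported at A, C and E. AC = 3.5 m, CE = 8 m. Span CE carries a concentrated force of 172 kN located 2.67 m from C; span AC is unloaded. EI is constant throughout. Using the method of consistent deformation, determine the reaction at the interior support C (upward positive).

Insert a hinge at C; M_C is the redundant, and each span becomes simply supported.
Rotations at C on the released spans (each span's end-slope, ×1/EI):
  span CE: point load 172 at a = 2.67: Pab(L + b)/(6LEI) = 679.8/EI
  relative rotation θ_0 = (0 + 679.8)/EI = 679.8/EI
A unit hogging moment at C produces rotation L₁/(3EI) + L₂/(3EI) = 3.833/EI.
Slope continuity at C: θ_0 = M_C·3.833/EI, so M_C = 679.8/3.833 = 177.3 kN·m (hogging).
Span AC, ΣM about A with M_C applied at C: R_C^{AC}·3.5 = 0 + 177.3, so R_C^{AC} = 50.67 kN and R_A = 0 − 50.67 = -50.67 kN.
Span CE, ΣM about E: R_C^{CE}·8 = 916.8 + 177.3, so R_C^{CE} = 136.8 kN and R_E = 172 − 136.8 = 35.24 kN.
R_C = 50.67 + 136.8 = 187.4 kN.

R_C = 187.4 kN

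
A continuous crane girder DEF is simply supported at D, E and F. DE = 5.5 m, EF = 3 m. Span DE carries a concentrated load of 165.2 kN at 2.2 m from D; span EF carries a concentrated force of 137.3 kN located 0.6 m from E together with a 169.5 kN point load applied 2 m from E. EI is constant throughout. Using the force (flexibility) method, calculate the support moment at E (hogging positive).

Take M_E as the redundant. Released structure: two simple spans DE and EF with a hinge at E.
Discontinuity in slope at E on the released structure — sum the simple-span end rotations:
  span DE: point load 165.2 at a = 2.2: Pab(L + a)/(6LEI) = 279.8/EI
  span EF: point load 137.3 at a = 0.6: Pab(L + b)/(6LEI) = 59.31/EI
  span EF: point load 169.5 at a = 2: Pab(L + b)/(6LEI) = 75.33/EI
  relative rotation θ_0 = (279.8 + 134.6)/EI = 414.5/EI
A unit hogging moment at E produces rotation L₁/(3EI) + L₂/(3EI) = 2.833/EI.
Compatibility: M_E·(L₁+L₂)/(3EI) = θ_0, giving M_E = 146.3 kN·m (hogging).

M_E = 146.3 kN·m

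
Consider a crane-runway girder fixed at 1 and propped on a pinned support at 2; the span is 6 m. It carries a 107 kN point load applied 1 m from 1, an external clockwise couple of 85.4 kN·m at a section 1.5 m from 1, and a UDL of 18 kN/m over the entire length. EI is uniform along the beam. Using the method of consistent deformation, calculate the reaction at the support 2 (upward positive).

Take the reaction at 2 as the redundant and release it; the primary structure is a cantilever fixed at 1.
Downward deflection at the released point 2 due to the loads:
  point load 107 at a = 1: Pa²(3L − a)/(6EI) = 303.2/EI
  clockwise couple 85.4 at a = 1.5: M₀a(2L − a)/(2EI) = 672.5/EI
  UDL 18: wL⁴/(8EI) = 2916/EI
  δ_0 = 3892/EI
Tip deflection under a unit load at 2: L³/(3EI) = 72/EI.
Compatibility at 2: δ_0 − R_2·δ_{22} = 0, so R_2 = 3892/72 = 54.05 kN.

R_2 = 54.05 kN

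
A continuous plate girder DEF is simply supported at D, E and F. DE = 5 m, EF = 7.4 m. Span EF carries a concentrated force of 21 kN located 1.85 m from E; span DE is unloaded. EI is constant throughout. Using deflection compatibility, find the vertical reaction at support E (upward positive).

R_E = 20.85 kN

Release continuity at E by inserting a hinge; the redundant is the internal moment M_E. The primary structure is two simply-supported spans DE and EF.
End slopes at the hinge E, treating each span as simply supported:
  span EF: point load 21 at a = 1.85: Pab(L + b)/(6LEI) = 62.89/EI
  relative rotation θ_0 = (0 + 62.89)/EI = 62.89/EI
A unit hogging moment at E produces rotation L₁/(3EI) + L₂/(3EI) = 4.133/EI.
Compatibility: M_E·(L₁+L₂)/(3EI) = θ_0, giving M_E = 15.21 kN·m (hogging).
Span DE, ΣM about D with M_E applied at E: R_E^{DE}·5 = 0 + 15.21, so R_E^{DE} = 3.043 kN and R_D = 0 − 3.043 = -3.043 kN.
Span EF, ΣM about F: R_E^{EF}·7.4 = 116.5 + 15.21, so R_E^{EF} = 17.81 kN and R_F = 21 − 17.81 = 3.194 kN.
R_E = 3.043 + 17.81 = 20.85 kN.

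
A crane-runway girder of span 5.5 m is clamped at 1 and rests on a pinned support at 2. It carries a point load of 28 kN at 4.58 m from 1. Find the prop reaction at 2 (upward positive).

Take the reaction at 2 as the redundant and release it; the primary structure is a cantilever fixed at 1.
Free-end deflection of the primary structure under the applied loading (downward +):
  point load 28 at a = 4.58: Pa²(3L − a)/(6EI) = 1167/EI
Tip deflection under a unit load at 2: L³/(3EI) = 55.46/EI.
Compatibility at 2: δ_0 − R_2·δ_{22} = 0, so R_2 = 1167/55.46 = 21.04 kN.

R_2 = 21.04 kN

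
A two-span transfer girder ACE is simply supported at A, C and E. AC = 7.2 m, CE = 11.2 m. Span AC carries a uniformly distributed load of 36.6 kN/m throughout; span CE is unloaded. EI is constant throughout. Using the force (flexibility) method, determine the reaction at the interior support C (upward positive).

Take M_C as the redundant. Released structure: two simple spans AC and CE with a hinge at C.
Rotations at C on the released spans (each span's end-slope, ×1/EI):
  span AC: UDL 36.6: wL³/(24EI) = 569.2/EI
  relative rotation θ_0 = (569.2 + 0)/EI = 569.2/EI
A unit hogging moment at C produces rotation L₁/(3EI) + L₂/(3EI) = 6.133/EI.
Slope continuity at C: θ_0 = M_C·6.133/EI, so M_C = 569.2/6.133 = 92.8 kN·m (hogging).
Span AC, ΣM about A with M_C applied at C: R_C^{AC}·7.2 = 948.7 + 92.8, so R_C^{AC} = 144.6 kN and R_A = 263.5 − 144.6 = 118.9 kN.
Span CE, ΣM about E: R_C^{CE}·11.2 = 0 + 92.8, so R_C^{CE} = 8.286 kN and R_E = 0 − 8.286 = -8.286 kN.
R_C = 144.6 + 8.286 = 152.9 kN.

R_C = 152.9 kN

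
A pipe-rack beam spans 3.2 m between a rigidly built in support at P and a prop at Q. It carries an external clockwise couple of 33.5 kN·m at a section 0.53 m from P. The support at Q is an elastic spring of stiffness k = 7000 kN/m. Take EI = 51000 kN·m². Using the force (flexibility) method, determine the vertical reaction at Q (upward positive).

R_Q = 2.862 kN

Remove the prop at Q; the released (primary) structure is a cantilever built in at P.
Free-end deflection of the primary structure under the applied loading (downward +):
  clockwise couple 33.5 at a = 0.53: M₀a(2L − a)/(2EI) = 52.11/EI
Flexibility coefficient — unit upward force at Q: δ_{QQ} = L³/(3EI) = 10.92/EI.
With EI = 51000 kN·m²: δ_0 = 0.001022 m and δ_{QQ} = 0.000214 m/kN.
Compatibility — the spring shortens by R_Q/k under the reaction it provides: δ_0 − R_Q·δ_{QQ} = R_Q/k. With 1/k = 0.000143 m/kN, R_Q = δ_0 / (δ_{QQ} + 1/k) = 0.001022 / (0.000214 + 0.000143) = 2.862 kN.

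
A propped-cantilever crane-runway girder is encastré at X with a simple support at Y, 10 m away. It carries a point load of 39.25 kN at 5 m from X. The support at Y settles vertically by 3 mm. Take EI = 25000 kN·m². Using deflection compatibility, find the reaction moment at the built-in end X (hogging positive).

M_X = 75.84 kN·m

Remove the prop at Y; the released (primary) structure is a cantilever built in at X.
Deflection at Y on the released cantilever, summing each load's contribution:
  point load 39.25 at a = 5: Pa²(3L − a)/(6EI) = 4089/EI
Flexibility coefficient — unit upward force at Y: δ_{YY} = L³/(3EI) = 333.3/EI.
With EI = 25000 kN·m²: δ_0 = 0.16354 m and δ_{YY} = 0.013333 m/kN.
Compatibility — the beam at Y must follow the support down by 0.003 m: δ_0 − R_Y·δ_{YY} = 0.003, so R_Y = (0.16354 − 0.003)/0.013333 = 12.04 kN.
Moment equilibrium about X: M_X = Σ(load moments about X) − R_Y·L = 196.2 − 12.04×10 = 75.84 kN·m.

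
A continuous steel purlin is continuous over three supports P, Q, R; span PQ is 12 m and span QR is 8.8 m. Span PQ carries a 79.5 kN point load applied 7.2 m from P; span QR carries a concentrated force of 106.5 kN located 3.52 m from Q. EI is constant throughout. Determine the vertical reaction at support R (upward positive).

Take M_Q as the redundant. Released structure: two simple spans PQ and QR with a hinge at Q.
Discontinuity in slope at Q on the released structure — sum the simple-span end rotations:
  span PQ: point load 79.5 at a = 7.2: Pab(L + a)/(6LEI) = 732.7/EI
  span QR: point load 106.5 at a = 3.52: Pab(L + b)/(6LEI) = 527.8/EI
  relative rotation θ_0 = (732.7 + 527.8)/EI = 1261/EI
A unit hogging moment at Q produces rotation L₁/(3EI) + L₂/(3EI) = 6.933/EI.
Compatibility: M_Q·(L₁+L₂)/(3EI) = θ_0, giving M_Q = 181.8 kN·m (hogging).
Span QR, ΣM about R: R_Q^{QR}·8.8 = 562.3 + 181.8, so R_Q^{QR} = 84.56 kN and R_R = 106.5 − 84.56 = 21.94 kN.

R_R = 21.94 kN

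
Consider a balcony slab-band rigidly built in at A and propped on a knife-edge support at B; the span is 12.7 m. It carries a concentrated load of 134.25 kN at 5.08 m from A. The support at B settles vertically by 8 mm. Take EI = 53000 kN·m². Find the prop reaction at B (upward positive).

Release the roller at B. Primary structure: cantilever fixed at A.
Primary-structure tip deflection at B by superposition:
  point load 134.25 at a = 5.08: Pa²(3L − a)/(6EI) = 19066/EI
Flexibility coefficient — unit upward force at B: δ_{BB} = L³/(3EI) = 682.8/EI.
With EI = 53000 kN·m²: δ_0 = 0.35974 m and δ_{BB} = 0.012883 m/kN.
Compatibility — the beam at B must follow the support down by 0.008 m: δ_0 − R_B·δ_{BB} = 0.008, so R_B = (0.35974 − 0.008)/0.012883 = 27.3 kN.

R_B = 27.3 kN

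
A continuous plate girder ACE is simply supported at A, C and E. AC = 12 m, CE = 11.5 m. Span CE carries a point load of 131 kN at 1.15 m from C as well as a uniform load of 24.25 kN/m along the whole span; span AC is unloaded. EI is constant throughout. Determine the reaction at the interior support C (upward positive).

Take M_C as the redundant. Released structure: two simple spans AC and CE with a hinge at C.
End slopes at the hinge C, treating each span as simply supported:
  span CE: point load 131 at a = 1.15: Pab(L + b)/(6LEI) = 493.8/EI
  span CE: UDL 24.25: wL³/(24EI) = 1537/EI
  relative rotation θ_0 = (0 + 2030)/EI = 2030/EI
A unit hogging moment at C produces rotation L₁/(3EI) + L₂/(3EI) = 7.833/EI.
Slope continuity at C: θ_0 = M_C·7.833/EI, so M_C = 2030/7.833 = 259.2 kN·m (hogging).
Span AC, ΣM about A with M_C applied at C: R_C^{AC}·12 = 0 + 259.2, so R_C^{AC} = 21.6 kN and R_A = 0 − 21.6 = -21.6 kN.
Span CE, ΣM about E: R_C^{CE}·11.5 = 2959 + 259.2, so R_C^{CE} = 279.9 kN and R_E = 409.9 − 279.9 = 130 kN.
R_C = 21.6 + 279.9 = 301.5 kN.

R_C = 301.5 kN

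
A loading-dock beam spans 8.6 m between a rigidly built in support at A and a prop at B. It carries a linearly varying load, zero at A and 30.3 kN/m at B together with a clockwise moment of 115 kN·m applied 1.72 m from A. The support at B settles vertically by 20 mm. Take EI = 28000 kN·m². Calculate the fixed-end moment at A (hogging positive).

M_A = 206.3 kN·m

Choose R_B as the redundant. The primary structure is the cantilever fixed at A.
Downward deflection at the released point B due to the loads:
  triangular load, peak 30.3 at the free end: 11w₀L⁴/(120EI) = 15193/EI
  clockwise couple 115 at a = 1.72: M₀a(2L − a)/(2EI) = 1531/EI
  δ_0 = 16724/EI
Flexibility coefficient — unit upward force at B: δ_{BB} = L³/(3EI) = 212/EI.
With EI = 28000 kN·m²: δ_0 = 0.59729 m and δ_{BB} = 0.007572 m/kN.
Compatibility — the beam at B must follow the support down by 0.02 m: δ_0 − R_B·δ_{BB} = 0.02, so R_B = (0.59729 − 0.02)/0.007572 = 76.24 kN.
Moment equilibrium about A: M_A = Σ(load moments about A) − R_B·L = 862 − 76.24×8.6 = 206.3 kN·m.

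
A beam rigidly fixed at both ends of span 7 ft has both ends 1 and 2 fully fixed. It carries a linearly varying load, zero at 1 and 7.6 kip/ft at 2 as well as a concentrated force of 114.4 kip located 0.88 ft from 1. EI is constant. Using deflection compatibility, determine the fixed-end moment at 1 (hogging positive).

M_1 = 89.36 kip·ft

Release both end moments; the primary structure is a simply-supported span 12 with redundants M_1 and M_2.
Simple-span end rotations at 1 and 2 under the given loads:
  at 1: triangular load, peak 7.6: 7w₀L³/(360EI) = 50.69/EI
  at 2: triangular load, peak 7.6: w₀L³/(45EI) = 57.93/EI
  at 1: point load 114.4 at a = 0.88: Pab(L + b)/(6LEI) = 192.5/EI
  at 2: point load 114.4 at a = 0.88: Pab(L + a)/(6LEI) = 115.6/EI
  θ_10 = 243.1/EI,  θ_20 = 173.5/EI
Flexibility coefficients: a unit moment at one end gives L/(3EI) there and L/(6EI) at the far end, so f₁₁ = f₂₂ = 2.333/EI and f₁₂ = f₂₁ = 1.167/EI.
Compatibility — zero rotation at each built-in end:
  2.333 M_1 + 1.167 M_2 = 243.1
  1.167 M_1 + 2.333 M_2 = 173.5
Solving the pair gives M_1 = 89.36 kip·ft and M_2 = 29.68 kip·ft (hogging).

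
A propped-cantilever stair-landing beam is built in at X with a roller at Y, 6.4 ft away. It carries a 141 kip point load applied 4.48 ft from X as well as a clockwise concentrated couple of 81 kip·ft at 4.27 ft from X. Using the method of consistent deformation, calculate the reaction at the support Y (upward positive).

R_Y = 96.34 kip

Release the roller at Y. Primary structure: cantilever fixed at X.
Primary-structure tip deflection at Y by superposition:
  point load 141 at a = 4.48: Pa²(3L − a)/(6EI) = 6943/EI
  clockwise couple 81 at a = 4.27: M₀a(2L − a)/(2EI) = 1475/EI
  δ_0 = 8418/EI
Flexibility coefficient — unit upward force at Y: δ_{YY} = L³/(3EI) = 87.38/EI.
Compatibility at Y: δ_0 − R_Y·δ_{YY} = 0, so R_Y = 8418/87.38 = 96.34 kip.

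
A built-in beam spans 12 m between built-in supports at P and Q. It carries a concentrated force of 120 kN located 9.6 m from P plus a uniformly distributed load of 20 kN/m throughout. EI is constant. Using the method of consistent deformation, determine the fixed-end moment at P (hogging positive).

Take the two fixed-end moments M_P, M_Q as redundants; the released structure is the simple span PQ.
On the primary (simply-supported) span, the end slopes from the loading are:
  at P: point load 120 at a = 9.6: Pab(L + b)/(6LEI) = 553/EI
  at Q: point load 120 at a = 9.6: Pab(L + a)/(6LEI) = 829.4/EI
  at P: UDL 20: wL³/(24EI) = 1440/EI
  at Q: UDL 20: wL³/(24EI) = 1440/EI
  θ_P0 = 1993/EI,  θ_Q0 = 2269/EI
Flexibility coefficients: a unit moment at one end gives L/(3EI) there and L/(6EI) at the far end, so f₁₁ = f₂₂ = 4/EI and f₁₂ = f₂₁ = 2/EI.
Compatibility — zero rotation at each built-in end:
  4 M_P + 2 M_Q = 1993
  2 M_P + 4 M_Q = 2269
Solving the pair gives M_P = 286.1 kN·m and M_Q = 424.3 kN·m (hogging).

M_P = 286.1 kN·m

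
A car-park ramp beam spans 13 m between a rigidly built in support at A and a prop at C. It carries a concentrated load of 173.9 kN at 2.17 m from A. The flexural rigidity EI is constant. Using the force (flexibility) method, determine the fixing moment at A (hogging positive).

Take the reaction at C as the redundant and release it; the primary structure is a cantilever fixed at A.
Deflection at C on the released cantilever, summing each load's contribution:
  point load 173.9 at a = 2.17: Pa²(3L − a)/(6EI) = 5027/EI
Tip deflection under a unit load at C: L³/(3EI) = 732.3/EI.
The prop prevents deflection at C: R_C = δ_0/δ_{CC} = 5027/732.3 = 6.864 kN.
Moment equilibrium about A: M_A = Σ(load moments about A) − R_C·L = 377.4 − 6.864×13 = 288.1 kN·m.

M_A = 288.1 kN·m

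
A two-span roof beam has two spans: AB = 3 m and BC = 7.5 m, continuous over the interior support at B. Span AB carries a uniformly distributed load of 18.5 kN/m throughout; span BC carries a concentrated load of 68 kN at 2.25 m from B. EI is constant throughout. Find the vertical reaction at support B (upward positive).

R_B = 108.5 kN

Release continuity at B by inserting a hinge; the redundant is the internal moment M_B. The primary structure is two simply-supported spans AB and BC.
End slopes at the hinge B, treating each span as simply supported:
  span AB: UDL 18.5: wL³/(24EI) = 20.81/EI
  span BC: point load 68 at a = 2.25: Pab(L + b)/(6LEI) = 227.6/EI
  relative rotation θ_0 = (20.81 + 227.6)/EI = 248.4/EI
A unit hogging moment at B produces rotation L₁/(3EI) + L₂/(3EI) = 3.5/EI.
Slope continuity at B: θ_0 = M_B·3.5/EI, so M_B = 248.4/3.5 = 70.97 kN·m (hogging).
Span AB, ΣM about A with M_B applied at B: R_B^{AB}·3 = 83.25 + 70.97, so R_B^{AB} = 51.41 kN and R_A = 55.5 − 51.41 = 4.093 kN.
Span BC, ΣM about C: R_B^{BC}·7.5 = 357 + 70.97, so R_B^{BC} = 57.06 kN and R_C = 68 − 57.06 = 10.94 kN.
R_B = 51.41 + 57.06 = 108.5 kN.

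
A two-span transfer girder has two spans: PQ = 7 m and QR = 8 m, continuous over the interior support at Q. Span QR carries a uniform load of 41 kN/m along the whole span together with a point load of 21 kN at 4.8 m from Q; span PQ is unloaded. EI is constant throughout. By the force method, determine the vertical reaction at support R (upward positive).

Insert a hinge at Q; M_Q is the redundant, and each span becomes simply supported.
End slopes at the hinge Q, treating each span as simply supported:
  span QR: UDL 41: wL³/(24EI) = 874.7/EI
  span QR: point load 21 at a = 4.8: Pab(L + b)/(6LEI) = 75.26/EI
  relative rotation θ_0 = (0 + 949.9)/EI = 949.9/EI
A unit hogging moment at Q produces rotation L₁/(3EI) + L₂/(3EI) = 5/EI.
Slope continuity at Q: θ_0 = M_Q·5/EI, so M_Q = 949.9/5 = 190 kN·m (hogging).
Span QR, ΣM about R: R_Q^{QR}·8 = 1379 + 190, so R_Q^{QR} = 196.1 kN and R_R = 349 − 196.1 = 152.9 kN.

R_R = 152.9 kN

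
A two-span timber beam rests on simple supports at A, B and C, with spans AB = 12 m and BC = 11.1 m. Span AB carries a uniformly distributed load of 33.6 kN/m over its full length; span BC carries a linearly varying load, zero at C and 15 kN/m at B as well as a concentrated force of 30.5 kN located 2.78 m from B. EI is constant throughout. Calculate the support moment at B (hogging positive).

M_B = 400.1 kN·m

Insert a hinge at B; M_B is the redundant, and each span becomes simply supported.
Rotations at B on the released spans (each span's end-slope, ×1/EI):
  span AB: UDL 33.6: wL³/(24EI) = 2419/EI
  span BC: triangular load, peak 15: w₀L³/(45EI) = 455.9/EI
  span BC: point load 30.5 at a = 2.78: Pab(L + b)/(6LEI) = 205.7/EI
  relative rotation θ_0 = (2419 + 661.6)/EI = 3081/EI
A unit hogging moment at B produces rotation L₁/(3EI) + L₂/(3EI) = 7.7/EI.
Slope continuity at B: θ_0 = M_B·7.7/EI, so M_B = 3081/7.7 = 400.1 kN·m (hogging).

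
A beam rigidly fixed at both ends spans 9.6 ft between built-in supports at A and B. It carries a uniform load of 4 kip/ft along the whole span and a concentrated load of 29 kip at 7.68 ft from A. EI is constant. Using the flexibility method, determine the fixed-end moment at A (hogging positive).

M_A = 39.63 kip·ft

Release both end moments; the primary structure is a simply-supported span AB with redundants M_A and M_B.
End rotations of the released simple span under the applied load (×1/EI):
  at A: UDL 4: wL³/(24EI) = 147.5/EI
  at B: UDL 4: wL³/(24EI) = 147.5/EI
  at A: point load 29 at a = 7.68: Pab(L + b)/(6LEI) = 85.52/EI
  at B: point load 29 at a = 7.68: Pab(L + a)/(6LEI) = 128.3/EI
  θ_A0 = 233/EI,  θ_B0 = 275.7/EI
Flexibility coefficients: a unit moment at one end gives L/(3EI) there and L/(6EI) at the far end, so f₁₁ = f₂₂ = 3.2/EI and f₁₂ = f₂₁ = 1.6/EI.
Compatibility — zero rotation at each built-in end:
  3.2 M_A + 1.6 M_B = 233
  1.6 M_A + 3.2 M_B = 275.7
Solving the pair gives M_A = 39.63 kip·ft and M_B = 66.36 kip·ft (hogging).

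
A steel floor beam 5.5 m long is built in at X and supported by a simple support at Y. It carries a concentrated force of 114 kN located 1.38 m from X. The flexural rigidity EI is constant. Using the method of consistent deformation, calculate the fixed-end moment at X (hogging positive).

M_X = 103.1 kN·m

Remove the prop at Y; the released (primary) structure is a cantilever built in at X.
Downward deflection at the released point Y due to the loads:
  point load 114 at a = 1.38: Pa²(3L − a)/(6EI) = 547.1/EI
Tip deflection under a unit load at Y: L³/(3EI) = 55.46/EI.
Compatibility at Y: δ_0 − R_Y·δ_{YY} = 0, so R_Y = 547.1/55.46 = 9.865 kN.
Moment equilibrium about X: M_X = Σ(load moments about X) − R_Y·L = 157.3 − 9.865×5.5 = 103.1 kN·m.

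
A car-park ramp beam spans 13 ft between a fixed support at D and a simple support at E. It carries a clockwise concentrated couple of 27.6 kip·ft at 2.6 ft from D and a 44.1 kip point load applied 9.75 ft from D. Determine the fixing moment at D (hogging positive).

M_D = 79.88 kip·ft

Remove the prop at E; the released (primary) structure is a cantilever built in at D.
Primary-structure tip deflection at E by superposition:
  clockwise couple 27.6 at a = 2.6: M₀a(2L − a)/(2EI) = 839.6/EI
  point load 44.1 at a = 9.75: Pa²(3L − a)/(6EI) = 20437/EI
  δ_0 = 21277/EI
Flexibility coefficient — unit upward force at E: δ_{EE} = L³/(3EI) = 732.3/EI.
The prop prevents deflection at E: R_E = δ_0/δ_{EE} = 21277/732.3 = 29.05 kip.
Moment equilibrium about D: M_D = Σ(load moments about D) − R_E·L = 457.6 − 29.05×13 = 79.88 kip·ft.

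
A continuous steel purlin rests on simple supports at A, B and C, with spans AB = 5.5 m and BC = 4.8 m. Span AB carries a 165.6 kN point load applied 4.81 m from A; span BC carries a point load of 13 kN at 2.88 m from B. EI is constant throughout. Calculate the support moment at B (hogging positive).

Insert a hinge at B; M_B is the redundant, and each span becomes simply supported.
End slopes at the hinge B, treating each span as simply supported:
  span AB: point load 165.6 at a = 4.81: Pab(L + a)/(6LEI) = 171.7/EI
  span BC: point load 13 at a = 2.88: Pab(L + b)/(6LEI) = 16.77/EI
  relative rotation θ_0 = (171.7 + 16.77)/EI = 188.5/EI
A unit hogging moment at B produces rotation L₁/(3EI) + L₂/(3EI) = 3.433/EI.
Compatibility: M_B·(L₁+L₂)/(3EI) = θ_0, giving M_B = 54.9 kN·m (hogging).

M_B = 54.9 kN·m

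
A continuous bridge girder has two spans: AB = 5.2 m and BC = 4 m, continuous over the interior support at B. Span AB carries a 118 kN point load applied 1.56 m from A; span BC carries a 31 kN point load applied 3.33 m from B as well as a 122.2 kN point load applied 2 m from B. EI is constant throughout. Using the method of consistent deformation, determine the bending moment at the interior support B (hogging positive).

Insert a hinge at B; M_B is the redundant, and each span becomes simply supported.
End slopes at the hinge B, treating each span as simply supported:
  span AB: point load 118 at a = 1.56: Pab(L + a)/(6LEI) = 145.2/EI
  span BC: point load 31 at a = 3.33: Pab(L + b)/(6LEI) = 13.46/EI
  span BC: point load 122.2 at a = 2: Pab(L + b)/(6LEI) = 122.2/EI
  relative rotation θ_0 = (145.2 + 135.7)/EI = 280.8/EI
A unit hogging moment at B produces rotation L₁/(3EI) + L₂/(3EI) = 3.067/EI.
Compatibility: M_B·(L₁+L₂)/(3EI) = θ_0, giving M_B = 91.58 kN·m (hogging).

M_B = 91.58 kN·m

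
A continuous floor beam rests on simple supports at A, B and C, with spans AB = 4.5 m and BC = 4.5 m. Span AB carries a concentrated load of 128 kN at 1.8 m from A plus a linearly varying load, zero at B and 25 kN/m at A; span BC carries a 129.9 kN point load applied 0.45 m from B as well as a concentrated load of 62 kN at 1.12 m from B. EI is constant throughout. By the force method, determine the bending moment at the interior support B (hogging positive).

Release continuity at B by inserting a hinge; the redundant is the internal moment M_B. The primary structure is two simply-supported spans AB and BC.
Discontinuity in slope at B on the released structure — sum the simple-span end rotations:
  span AB: point load 128 at a = 1.8: Pab(L + a)/(6LEI) = 145.2/EI
  span AB: triangular load, peak 25: 7w₀L³/(360EI) = 44.3/EI
  span BC: point load 129.9 at a = 0.45: Pab(L + b)/(6LEI) = 74.97/EI
  span BC: point load 62 at a = 1.12: Pab(L + b)/(6LEI) = 68.5/EI
  relative rotation θ_0 = (189.4 + 143.5)/EI = 332.9/EI
A unit hogging moment at B produces rotation L₁/(3EI) + L₂/(3EI) = 3/EI.
Slope continuity at B: θ_0 = M_B·3/EI, so M_B = 332.9/3 = 111 kN·m (hogging).

M_B = 111 kN·m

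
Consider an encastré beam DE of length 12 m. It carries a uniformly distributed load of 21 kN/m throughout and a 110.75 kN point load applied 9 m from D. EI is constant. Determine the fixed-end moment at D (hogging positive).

Release both end moments; the primary structure is a simply-supported span DE with redundants M_D and M_E.
Simple-span end rotations at D and E under the given loads:
  at D: UDL 21: wL³/(24EI) = 1512/EI
  at E: UDL 21: wL³/(24EI) = 1512/EI
  at D: point load 110.75 at a = 9: Pab(L + b)/(6LEI) = 623/EI
  at E: point load 110.75 at a = 9: Pab(L + a)/(6LEI) = 872.2/EI
  θ_D0 = 2135/EI,  θ_E0 = 2384/EI
Flexibility coefficients: a unit moment at one end gives L/(3EI) there and L/(6EI) at the far end, so f₁₁ = f₂₂ = 4/EI and f₁₂ = f₂₁ = 2/EI.
Compatibility — zero rotation at each built-in end:
  4 M_D + 2 M_E = 2135
  2 M_D + 4 M_E = 2384
Solving the pair gives M_D = 314.3 kN·m and M_E = 438.9 kN·m (hogging).

M_D = 314.3 kN·m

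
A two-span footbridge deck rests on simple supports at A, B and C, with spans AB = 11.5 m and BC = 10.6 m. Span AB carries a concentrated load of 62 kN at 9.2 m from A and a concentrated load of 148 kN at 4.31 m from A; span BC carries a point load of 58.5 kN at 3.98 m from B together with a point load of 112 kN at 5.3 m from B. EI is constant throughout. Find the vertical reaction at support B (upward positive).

Take M_B as the redundant. Released structure: two simple spans AB and BC with a hinge at B.
Rotations at B on the released spans (each span's end-slope, ×1/EI):
  span AB: point load 62 at a = 9.2: Pab(L + a)/(6LEI) = 393.6/EI
  span AB: point load 148 at a = 4.31: Pab(L + a)/(6LEI) = 1051/EI
  span BC: point load 58.5 at a = 3.98: Pab(L + b)/(6LEI) = 417.3/EI
  span BC: point load 112 at a = 5.3: Pab(L + b)/(6LEI) = 786.5/EI
  relative rotation θ_0 = (1444 + 1204)/EI = 2648/EI
A unit hogging moment at B produces rotation L₁/(3EI) + L₂/(3EI) = 7.367/EI.
Slope continuity at B: θ_0 = M_B·7.367/EI, so M_B = 2648/7.367 = 359.5 kN·m (hogging).
Span AB, ΣM about A with M_B applied at B: R_B^{AB}·11.5 = 1208 + 359.5, so R_B^{AB} = 136.3 kN and R_A = 210 − 136.3 = 73.67 kN.
Span BC, ΣM about C: R_B^{BC}·10.6 = 980.9 + 359.5, so R_B^{BC} = 126.4 kN and R_C = 170.5 − 126.4 = 44.05 kN.
R_B = 136.3 + 126.4 = 262.8 kN.

R_B = 262.8 kN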